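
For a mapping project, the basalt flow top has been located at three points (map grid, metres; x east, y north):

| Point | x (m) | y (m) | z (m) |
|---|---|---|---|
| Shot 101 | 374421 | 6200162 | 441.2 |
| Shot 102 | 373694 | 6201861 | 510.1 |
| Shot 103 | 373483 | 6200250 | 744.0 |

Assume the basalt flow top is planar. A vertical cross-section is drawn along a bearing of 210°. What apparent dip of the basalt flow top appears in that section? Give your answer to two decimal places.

14.26°

Let the plane be z = a·x + b·y + c.
Shot 102−Shot 101: −727a + 1699b = 68.9;  Shot 103−Shot 101: −938a + 88b = 302.8.
Solving gives a = −0.33235, b = −0.10166.
Unit vector along 210° is (sin 210°, cos 210°) = (-0.5000, -0.8660).
Slope in that direction = a·(-0.5000) + b·(-0.8660) = 0.25422.
Apparent dip = arctan|0.25422| = 14.26° (true dip is 19.2°, so apparent ≤ true as expected).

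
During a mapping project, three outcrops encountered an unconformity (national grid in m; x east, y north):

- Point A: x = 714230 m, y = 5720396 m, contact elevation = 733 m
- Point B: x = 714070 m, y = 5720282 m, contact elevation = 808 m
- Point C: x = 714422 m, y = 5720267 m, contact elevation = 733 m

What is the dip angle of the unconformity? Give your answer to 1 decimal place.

22.2°

Two edge vectors: Point A→Point B = (-160, -114, 75), Point A→Point C = (192, -129, 0).
Normal n = (Point A→Point B) × (Point A→Point C) = (9675, 14400, 42528).
So ∂z/∂x = −n_x/n_z = −0.22750 and ∂z/∂y = −n_y/n_z = −0.33860.
Gradient magnitude |∇z| = √(a² + b²) = √(0.05175 + 0.11465) = 0.40793.
True dip = arctan(0.40793) = 22.2°, dipping toward NE (azimuth ≈ 034°).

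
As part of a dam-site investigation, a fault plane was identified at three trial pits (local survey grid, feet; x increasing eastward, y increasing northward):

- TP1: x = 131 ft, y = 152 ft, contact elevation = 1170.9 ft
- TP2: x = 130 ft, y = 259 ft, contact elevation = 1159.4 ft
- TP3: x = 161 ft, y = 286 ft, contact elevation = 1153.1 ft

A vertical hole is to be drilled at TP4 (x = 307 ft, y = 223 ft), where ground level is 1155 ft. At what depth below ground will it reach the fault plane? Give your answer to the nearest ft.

Two edge vectors: TP1→TP2 = (-1, 107, -11.5), TP1→TP3 = (30, 134, -17.8).
Normal n = (TP1→TP2) × (TP1→TP3) = (-363.6, -362.8, -3344).
So ∂z/∂x = −n_x/n_z = −0.10873 and ∂z/∂y = −n_y/n_z = −0.10849.
Intercept c from TP1: 1170.9 + 14.24 + 16.49 = 1201.63.
At (307, 223): z_contact = −33.4 − 24.2 + 1201.63 = 1144.1 ft.
Depth below ground = 1155 − 1144.1 = 11 ft.

11 ft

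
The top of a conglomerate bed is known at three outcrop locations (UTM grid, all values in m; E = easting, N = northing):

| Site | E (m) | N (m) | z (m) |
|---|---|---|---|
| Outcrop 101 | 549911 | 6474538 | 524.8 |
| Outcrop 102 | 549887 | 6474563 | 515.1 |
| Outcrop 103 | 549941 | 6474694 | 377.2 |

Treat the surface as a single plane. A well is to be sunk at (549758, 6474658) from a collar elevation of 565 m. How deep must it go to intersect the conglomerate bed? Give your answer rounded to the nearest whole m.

68 m

Two edge vectors: Outcrop 101→Outcrop 102 = (-24, 25, -9.7), Outcrop 101→Outcrop 103 = (30, 156, -147.6).
Normal n = (Outcrop 101→Outcrop 102) × (Outcrop 101→Outcrop 103) = (-2176.8, -3833.4, -4494).
So ∂z/∂E = −n_x/n_z = −0.48437917 and ∂z/∂N = −n_y/n_z = −0.85300401.
Intercept c from Outcrop 101: 524.8 + 266365.43 + 5522806.85 = 5789697.08.
At (549758, 6474658): z_contact = −266291.3 − 5522909.2 + 5789697.08 = 496.5 m.
Depth below ground = 565 − 496.5 = 68 m.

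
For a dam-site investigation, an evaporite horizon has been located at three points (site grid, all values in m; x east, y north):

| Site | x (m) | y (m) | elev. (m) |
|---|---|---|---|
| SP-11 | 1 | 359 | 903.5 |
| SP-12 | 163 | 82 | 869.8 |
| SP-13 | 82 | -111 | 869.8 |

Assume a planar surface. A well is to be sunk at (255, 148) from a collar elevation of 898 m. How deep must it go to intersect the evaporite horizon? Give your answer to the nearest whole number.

36 m

Two edge vectors: SP-11→SP-12 = (162, -277, -33.7), SP-11→SP-13 = (81, -470, -33.7).
Normal n = (SP-11→SP-12) × (SP-11→SP-13) = (-6504.1, 2729.7, -53703).
So ∂z/∂x = −n_x/n_z = −0.12111 and ∂z/∂y = −n_y/n_z = 0.05083.
Intercept c from SP-11: 903.5 + 0.12 − 18.25 = 885.37.
At (255, 148): z_contact = −30.9 + 7.5 + 885.37 = 862.0 m.
Depth below ground = 898 − 862.0 = 36 m.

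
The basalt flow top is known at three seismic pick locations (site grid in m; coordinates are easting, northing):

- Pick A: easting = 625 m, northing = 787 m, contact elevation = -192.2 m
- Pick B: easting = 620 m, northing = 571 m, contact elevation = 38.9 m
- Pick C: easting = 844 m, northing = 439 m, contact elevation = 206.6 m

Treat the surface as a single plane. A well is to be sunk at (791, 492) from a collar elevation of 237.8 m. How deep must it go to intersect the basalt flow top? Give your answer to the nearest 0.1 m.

Let the plane be z = a·easting + b·northing + c.
Pick B−Pick A: −5a − 216b = 231.1;  Pick C−Pick A: 219a − 348b = 398.8.
Solving gives a = 0.11659, b = −1.07261.
Then c = -192.2 − a·625 − b·787 = 579.07.
At (791, 492): z_contact = 92.22 − 527.72 + 579.07 = 143.57 m.
Depth below ground = 237.8 − 143.57 = 94.2 m.

94.2 m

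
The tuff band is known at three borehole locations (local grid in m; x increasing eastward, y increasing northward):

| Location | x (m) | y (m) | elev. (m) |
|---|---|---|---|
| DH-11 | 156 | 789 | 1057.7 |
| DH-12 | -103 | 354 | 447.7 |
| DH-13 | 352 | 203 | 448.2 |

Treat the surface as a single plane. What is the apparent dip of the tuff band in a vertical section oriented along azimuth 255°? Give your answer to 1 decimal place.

Two edge vectors: DH-11→DH-12 = (-259, -435, -610), DH-11→DH-13 = (196, -586, -609.5).
Normal n = (DH-11→DH-12) × (DH-11→DH-13) = (-92327.5, -277420.5, 237034).
So ∂z/∂x = −n_x/n_z = 0.38951 and ∂z/∂y = −n_y/n_z = 1.17038.
Unit vector along 255° is (sin 255°, cos 255°) = (-0.9659, -0.2588).
Slope in that direction = a·(-0.9659) + b·(-0.2588) = −0.67916.
Apparent dip = arctan|0.67916| = 34.2° (true dip is 51.0°, so apparent ≤ true as expected).

34.2°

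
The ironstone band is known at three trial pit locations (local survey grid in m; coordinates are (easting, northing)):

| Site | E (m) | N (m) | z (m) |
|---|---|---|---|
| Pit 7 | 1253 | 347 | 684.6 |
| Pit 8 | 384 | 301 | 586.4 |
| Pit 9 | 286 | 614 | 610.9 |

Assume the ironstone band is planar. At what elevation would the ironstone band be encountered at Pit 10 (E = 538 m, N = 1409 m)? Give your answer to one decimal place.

Let the plane be z = a·E + b·N + c.
Pit 8−Pit 7: −869a − 46b = −98.2;  Pit 9−Pit 7: −967a + 267b = −73.7.
Solving gives a = 0.107085, b = 0.111803.
Then c = 684.6 − a·1253 − b·347 = 511.63.
At (538, 1409): z = 57.6 + 157.5 + 511.63 = 726.8 m.

726.8 m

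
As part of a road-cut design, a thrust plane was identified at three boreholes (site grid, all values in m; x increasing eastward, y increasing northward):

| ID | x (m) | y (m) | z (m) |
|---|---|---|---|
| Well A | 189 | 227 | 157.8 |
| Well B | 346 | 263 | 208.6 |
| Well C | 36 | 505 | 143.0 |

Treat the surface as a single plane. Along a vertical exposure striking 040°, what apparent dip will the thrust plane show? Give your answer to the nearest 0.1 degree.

15.5°

Two edge vectors: Well A→Well B = (157, 36, 50.8), Well A→Well C = (-153, 278, -14.8).
Normal n = (Well A→Well B) × (Well A→Well C) = (-14655.2, -5448.8, 49154).
So ∂z/∂x = −n_x/n_z = 0.29815 and ∂z/∂y = −n_y/n_z = 0.11085.
Unit vector along 040° is (sin 40°, cos 40°) = (0.6428, 0.7660).
Slope in that direction = a·(0.6428) + b·(0.7660) = 0.27656.
Apparent dip = arctan|0.27656| = 15.5° (true dip is 17.6°, so apparent ≤ true as expected).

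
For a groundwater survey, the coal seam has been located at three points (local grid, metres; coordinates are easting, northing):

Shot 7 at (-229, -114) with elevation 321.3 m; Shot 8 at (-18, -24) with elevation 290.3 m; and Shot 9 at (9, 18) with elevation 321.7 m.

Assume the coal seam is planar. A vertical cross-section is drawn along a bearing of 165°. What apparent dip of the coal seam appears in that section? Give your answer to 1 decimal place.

Two edge vectors: Shot 7→Shot 8 = (211, 90, -31), Shot 7→Shot 9 = (238, 132, 0.4).
Normal n = (Shot 7→Shot 8) × (Shot 7→Shot 9) = (4128, -7462.4, 6432).
So ∂z/∂easting = −n_x/n_z = −0.64179 and ∂z/∂northing = −n_y/n_z = 1.16020.
Unit vector along 165° is (sin 165°, cos 165°) = (0.2588, -0.9659).
Slope in that direction = a·(0.2588) + b·(-0.9659) = −1.28677.
Apparent dip = arctan|1.28677| = 52.1° (true dip is 53.0°, so apparent ≤ true as expected).

52.1°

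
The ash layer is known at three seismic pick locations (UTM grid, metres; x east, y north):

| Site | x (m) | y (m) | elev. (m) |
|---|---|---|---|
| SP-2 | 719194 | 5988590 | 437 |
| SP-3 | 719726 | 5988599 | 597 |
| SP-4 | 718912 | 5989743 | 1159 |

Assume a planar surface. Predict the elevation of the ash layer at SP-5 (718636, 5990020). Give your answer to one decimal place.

1272.3 m

Two edge vectors: SP-2→SP-3 = (532, 9, 160), SP-2→SP-4 = (-282, 1153, 722).
Normal n = (SP-2→SP-3) × (SP-2→SP-4) = (-177982, -429224, 615934).
So ∂z/∂x = −n_x/n_z = 0.288962778 and ∂z/∂y = −n_y/n_z = 0.696866872.
Intercept c from SP-2: 437 − 207820.30 − 4173249.98 = −4380633.28.
At (718636, 5990020): z = 207659.1 + 4174246.5 − 4380633.28 = 1272.3 m.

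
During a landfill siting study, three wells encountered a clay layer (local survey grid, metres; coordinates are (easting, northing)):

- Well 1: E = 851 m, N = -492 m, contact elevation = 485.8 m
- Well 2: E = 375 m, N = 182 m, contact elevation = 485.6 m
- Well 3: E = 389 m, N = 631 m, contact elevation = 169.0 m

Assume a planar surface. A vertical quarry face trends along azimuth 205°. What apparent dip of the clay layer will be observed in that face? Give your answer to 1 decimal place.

45.5°

Two edge vectors: Well 1→Well 2 = (-476, 674, -0.2), Well 1→Well 3 = (-462, 1123, -316.8).
Normal n = (Well 1→Well 2) × (Well 1→Well 3) = (-213298.6, -150704.4, -223160).
So ∂z/∂E = −n_x/n_z = −0.95581 and ∂z/∂N = −n_y/n_z = −0.67532.
Unit vector along 205° is (sin 205°, cos 205°) = (-0.4226, -0.9063).
Slope in that direction = a·(-0.4226) + b·(-0.9063) = 1.01599.
Apparent dip = arctan|1.01599| = 45.5° (true dip is 49.5°, so apparent ≤ true as expected).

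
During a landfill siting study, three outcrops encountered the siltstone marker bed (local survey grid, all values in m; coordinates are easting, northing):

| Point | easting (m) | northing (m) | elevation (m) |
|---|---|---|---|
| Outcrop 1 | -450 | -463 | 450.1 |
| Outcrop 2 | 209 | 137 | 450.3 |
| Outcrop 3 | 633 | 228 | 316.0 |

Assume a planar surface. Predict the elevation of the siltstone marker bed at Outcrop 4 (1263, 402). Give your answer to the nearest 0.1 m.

Let the plane be z = a·easting + b·northing + c.
Outcrop 2−Outcrop 1: 659a + 600b = 0.2;  Outcrop 3−Outcrop 1: 1083a + 691b = −134.1.
Solving gives a = −0.414534, b = 0.455630.
Then c = 450.1 − a·-450 − b·-463 = 474.52.
At (1263, 402): z = −523.6 + 183.2 + 474.52 = 134.1 m.

134.1 m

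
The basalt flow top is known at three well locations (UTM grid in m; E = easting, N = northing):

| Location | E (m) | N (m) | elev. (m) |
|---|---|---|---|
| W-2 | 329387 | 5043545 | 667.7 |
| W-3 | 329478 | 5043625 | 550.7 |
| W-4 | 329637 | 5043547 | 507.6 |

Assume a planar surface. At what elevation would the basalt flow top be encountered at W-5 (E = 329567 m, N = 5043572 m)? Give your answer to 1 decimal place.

Two edge vectors: W-2→W-3 = (91, 80, -117), W-2→W-4 = (250, 2, -160.1).
Normal n = (W-2→W-3) × (W-2→W-4) = (-12574, -14680.9, -19818).
So ∂z/∂E = −n_x/n_z = −0.634473711 and ∂z/∂N = −n_y/n_z = −0.740786154.
Intercept c from W-2: 667.7 + 208987.39 + 3736188.30 = 3945843.40.
At (329567, 5043572): z = −209101.6 − 3736208.3 + 3945843.40 = 533.5 m.

533.5 m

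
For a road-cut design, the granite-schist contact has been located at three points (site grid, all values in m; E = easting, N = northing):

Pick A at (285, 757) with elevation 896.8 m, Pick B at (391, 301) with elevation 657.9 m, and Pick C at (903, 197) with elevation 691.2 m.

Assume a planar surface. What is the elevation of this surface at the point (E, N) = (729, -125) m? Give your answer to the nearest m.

Let the plane be z = a·E + b·N + c.
Pick B−Pick A: 106a − 456b = −238.9;  Pick C−Pick A: 618a − 560b = −205.6.
Solving gives a = 0.17995, b = 0.56573.
Then c = 896.8 − a·285 − b·757 = 417.25.
At (729, -125): z = 131.2 − 70.7 + 417.25 = 477.7 m.

478 m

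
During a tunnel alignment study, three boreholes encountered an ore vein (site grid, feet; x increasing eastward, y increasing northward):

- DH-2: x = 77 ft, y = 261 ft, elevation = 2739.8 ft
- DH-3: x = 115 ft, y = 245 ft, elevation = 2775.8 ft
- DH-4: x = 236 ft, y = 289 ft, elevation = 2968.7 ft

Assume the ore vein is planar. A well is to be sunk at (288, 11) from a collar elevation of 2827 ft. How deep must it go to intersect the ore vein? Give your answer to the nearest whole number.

20 ft

Let the plane be z = a·x + b·y + c.
DH-3−DH-2: 38a − 16b = 36;  DH-4−DH-2: 159a + 28b = 228.9.
Solving gives a = 1.29446, b = 0.82433.
Then c = 2739.8 − a·77 − b·261 = 2424.98.
At (288, 11): z_contact = 372.8 + 9.1 + 2424.98 = 2806.8 ft.
Depth below ground = 2827 − 2806.8 = 20 ft.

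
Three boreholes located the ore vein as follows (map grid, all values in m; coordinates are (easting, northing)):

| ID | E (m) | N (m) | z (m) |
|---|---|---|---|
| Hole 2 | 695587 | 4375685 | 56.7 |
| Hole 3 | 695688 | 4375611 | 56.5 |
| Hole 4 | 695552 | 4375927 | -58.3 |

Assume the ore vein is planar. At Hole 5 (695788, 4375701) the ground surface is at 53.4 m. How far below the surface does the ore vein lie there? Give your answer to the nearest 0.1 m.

83.9 m

Two edge vectors: Hole 2→Hole 3 = (101, -74, -0.2), Hole 2→Hole 4 = (-35, 242, -115).
Normal n = (Hole 2→Hole 3) × (Hole 2→Hole 4) = (8558.4, 11622, 21852).
So ∂z/∂E = −n_x/n_z = −0.391652938 and ∂z/∂N = −n_y/n_z = −0.531850632.
Intercept c from Hole 2: 56.7 + 272428.69 + 2327210.83 = 2599696.22.
At (695788, 4375701): z_contact = −272507.41 − 2327219.34 + 2599696.22 = -30.53 m.
Depth below ground = 53.4 − (-30.53) = 83.9 m.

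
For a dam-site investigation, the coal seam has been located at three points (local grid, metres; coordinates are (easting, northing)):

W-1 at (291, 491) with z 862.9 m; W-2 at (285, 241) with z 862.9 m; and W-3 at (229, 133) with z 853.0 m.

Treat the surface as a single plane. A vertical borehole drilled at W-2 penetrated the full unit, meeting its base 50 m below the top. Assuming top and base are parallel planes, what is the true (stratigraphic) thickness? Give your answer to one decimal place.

49.2 m

Two edge vectors: W-1→W-2 = (-6, -250, 0), W-1→W-3 = (-62, -358, -9.9).
Normal n = (W-1→W-2) × (W-1→W-3) = (2475, -59.4, -13352).
So ∂z/∂E = −n_x/n_z = 0.18537 and ∂z/∂N = −n_y/n_z = −0.00445.
|∇z| = √(a²+b²) = 0.18542, so dip δ = arctan(0.18542) = 10.50°.
True thickness = vertical thickness × cos δ = 50 × cos 10.50° = 49.2 m.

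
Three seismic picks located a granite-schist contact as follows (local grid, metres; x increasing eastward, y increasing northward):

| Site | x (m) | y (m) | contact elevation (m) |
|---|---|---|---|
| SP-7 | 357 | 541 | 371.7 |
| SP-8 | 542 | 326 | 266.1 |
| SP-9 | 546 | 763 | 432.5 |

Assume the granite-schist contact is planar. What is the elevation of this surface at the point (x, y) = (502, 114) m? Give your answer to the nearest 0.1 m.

Two edge vectors: SP-7→SP-8 = (185, -215, -105.6), SP-7→SP-9 = (189, 222, 60.8).
Normal n = (SP-7→SP-8) × (SP-7→SP-9) = (10371.2, -31206.4, 81705).
So ∂z/∂x = −n_x/n_z = −0.12693 and ∂z/∂y = −n_y/n_z = 0.38194.
Intercept c from SP-7: 371.7 + 45.32 − 206.63 = 210.39.
At (502, 114): z = −63.7 + 43.5 + 210.39 = 190.2 m.

190.2 m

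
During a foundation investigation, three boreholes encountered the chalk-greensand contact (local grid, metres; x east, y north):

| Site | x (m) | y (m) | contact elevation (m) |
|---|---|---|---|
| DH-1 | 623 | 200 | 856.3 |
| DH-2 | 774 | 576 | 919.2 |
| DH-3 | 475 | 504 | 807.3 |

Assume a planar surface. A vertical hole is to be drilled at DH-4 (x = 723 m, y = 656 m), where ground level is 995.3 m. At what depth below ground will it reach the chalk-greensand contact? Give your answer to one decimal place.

93.5 m

Let the plane be z = a·x + b·y + c.
DH-2−DH-1: 151a + 376b = 62.9;  DH-3−DH-1: −148a + 304b = −49.
Solving gives a = 0.36972, b = 0.01881.
Then c = 856.3 − a·623 − b·200 = 622.20.
At (723, 656): z_contact = 267.31 + 12.34 + 622.20 = 901.85 m.
Depth below ground = 995.3 − 901.85 = 93.5 m.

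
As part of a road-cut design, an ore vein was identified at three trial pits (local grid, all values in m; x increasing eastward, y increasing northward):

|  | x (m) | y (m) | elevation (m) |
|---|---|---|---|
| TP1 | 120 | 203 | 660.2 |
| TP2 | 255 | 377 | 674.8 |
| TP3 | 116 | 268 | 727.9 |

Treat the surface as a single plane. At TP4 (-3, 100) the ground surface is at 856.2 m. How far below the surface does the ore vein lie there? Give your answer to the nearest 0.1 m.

Let the plane be z = a·x + b·y + c.
TP2−TP1: 135a + 174b = 14.6;  TP3−TP1: −4a + 65b = 67.7.
Solving gives a = −1.14358, b = 0.97116.
Then c = 660.2 − a·120 − b·203 = 600.28.
At (-3, 100): z_contact = 3.43 + 97.12 + 600.28 = 700.83 m.
Depth below ground = 856.2 − 700.83 = 155.4 m.

155.4 m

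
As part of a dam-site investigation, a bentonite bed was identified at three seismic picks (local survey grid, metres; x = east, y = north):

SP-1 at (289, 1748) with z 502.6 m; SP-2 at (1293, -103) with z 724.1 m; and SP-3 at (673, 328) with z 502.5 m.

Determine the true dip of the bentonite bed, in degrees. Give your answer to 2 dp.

Two edge vectors: SP-1→SP-2 = (1004, -1851, 221.5), SP-1→SP-3 = (384, -1420, -0.1).
Normal n = (SP-1→SP-2) × (SP-1→SP-3) = (314715.1, 85156.4, -714896).
So ∂z/∂x = −n_x/n_z = 0.44023 and ∂z/∂y = −n_y/n_z = 0.11912.
Gradient magnitude |∇z| = √(a² + b²) = √(0.19380 + 0.01419) = 0.45606.
True dip = arctan(0.45606) = 24.52°, dipping toward WSW (azimuth ≈ 255°).

24.52°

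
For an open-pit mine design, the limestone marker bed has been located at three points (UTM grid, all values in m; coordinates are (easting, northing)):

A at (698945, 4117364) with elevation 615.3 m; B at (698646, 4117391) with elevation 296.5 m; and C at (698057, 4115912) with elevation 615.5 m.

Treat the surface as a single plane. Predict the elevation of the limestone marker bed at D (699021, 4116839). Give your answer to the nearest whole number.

1017 m

Let the plane be z = a·E + b·N + c.
B−A: −299a + 27b = −318.8;  C−A: −888a − 1452b = 0.2.
Solving gives a = 1.01040810, b = −0.61807327.
Then c = 615.3 − a·698945 − b·4117364 = 1839228.25.
At (699021, 4116839): z = 706296.5 − 2544508.2 + 1839228.25 = 1016.6 m.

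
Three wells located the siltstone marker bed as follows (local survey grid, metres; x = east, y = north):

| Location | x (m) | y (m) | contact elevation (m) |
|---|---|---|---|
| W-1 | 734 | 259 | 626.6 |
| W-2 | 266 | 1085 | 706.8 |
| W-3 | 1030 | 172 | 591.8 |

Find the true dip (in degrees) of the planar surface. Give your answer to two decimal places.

Two edge vectors: W-1→W-2 = (-468, 826, 80.2), W-1→W-3 = (296, -87, -34.8).
Normal n = (W-1→W-2) × (W-1→W-3) = (-21767.4, 7452.8, -203780).
So ∂z/∂x = −n_x/n_z = −0.10682 and ∂z/∂y = −n_y/n_z = 0.03657.
Gradient magnitude |∇z| = √(a² + b²) = √(0.01141 + 0.00134) = 0.11291.
True dip = arctan(0.11291) = 6.44°, dipping toward ESE (azimuth ≈ 109°).

6.44°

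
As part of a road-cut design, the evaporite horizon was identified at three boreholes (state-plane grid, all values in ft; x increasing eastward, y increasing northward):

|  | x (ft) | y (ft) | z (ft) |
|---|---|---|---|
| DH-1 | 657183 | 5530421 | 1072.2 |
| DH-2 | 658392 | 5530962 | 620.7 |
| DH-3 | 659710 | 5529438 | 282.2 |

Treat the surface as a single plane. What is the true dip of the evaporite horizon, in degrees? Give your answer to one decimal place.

Two edge vectors: DH-1→DH-2 = (1209, 541, -451.5), DH-1→DH-3 = (2527, -983, -790).
Normal n = (DH-1→DH-2) × (DH-1→DH-3) = (-871214.5, -185830.5, -2555554).
So ∂z/∂x = −n_x/n_z = −0.34091 and ∂z/∂y = −n_y/n_z = −0.07272.
Gradient magnitude |∇z| = √(a² + b²) = √(0.11622 + 0.00529) = 0.34858.
True dip = arctan(0.34858) = 19.2°, dipping toward ENE (azimuth ≈ 078°).

19.2°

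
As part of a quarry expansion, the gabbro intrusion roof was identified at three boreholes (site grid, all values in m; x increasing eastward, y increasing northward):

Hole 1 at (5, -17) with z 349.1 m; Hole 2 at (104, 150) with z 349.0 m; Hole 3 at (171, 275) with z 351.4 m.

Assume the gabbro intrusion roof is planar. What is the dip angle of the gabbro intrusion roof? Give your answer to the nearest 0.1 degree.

Two edge vectors: Hole 1→Hole 2 = (99, 167, -0.1), Hole 1→Hole 3 = (166, 292, 2.3).
Normal n = (Hole 1→Hole 2) × (Hole 1→Hole 3) = (413.3, -244.3, 1186).
So ∂z/∂x = −n_x/n_z = −0.34848 and ∂z/∂y = −n_y/n_z = 0.20599.
Gradient magnitude |∇z| = √(a² + b²) = √(0.12144 + 0.04243) = 0.40481.
True dip = arctan(0.40481) = 22.0°, dipping toward ESE (azimuth ≈ 121°).

22.0°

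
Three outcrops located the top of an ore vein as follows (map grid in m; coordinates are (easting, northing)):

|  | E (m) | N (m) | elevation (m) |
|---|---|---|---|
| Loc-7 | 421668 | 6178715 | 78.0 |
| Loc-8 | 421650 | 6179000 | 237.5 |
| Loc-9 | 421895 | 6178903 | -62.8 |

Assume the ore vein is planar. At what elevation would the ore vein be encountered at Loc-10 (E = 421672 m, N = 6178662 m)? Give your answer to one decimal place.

Two edge vectors: Loc-7→Loc-8 = (-18, 285, 159.5), Loc-7→Loc-9 = (227, 188, -140.8).
Normal n = (Loc-7→Loc-8) × (Loc-7→Loc-9) = (-70114, 33672.1, -68079).
So ∂z/∂E = −n_x/n_z = −1.029891743 and ∂z/∂N = −n_y/n_z = 0.494603328.
Intercept c from Loc-7: 78 + 434272.39 − 3056013.00 = −2621662.61.
At (421672, 6178662): z = −434276.5 + 3055986.8 − 2621662.61 = 47.7 m.

47.7 m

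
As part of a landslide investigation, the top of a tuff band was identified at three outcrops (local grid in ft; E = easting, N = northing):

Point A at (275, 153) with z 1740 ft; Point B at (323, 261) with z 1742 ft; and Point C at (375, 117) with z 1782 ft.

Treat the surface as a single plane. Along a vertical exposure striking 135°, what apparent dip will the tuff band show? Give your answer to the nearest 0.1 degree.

19.9°

Let the plane be z = a·E + b·N + c.
Point B−Point A: 48a + 108b = 2;  Point C−Point A: 100a − 36b = 42.
Solving gives a = 0.36782, b = −0.14496.
Unit vector along 135° is (sin 135°, cos 135°) = (0.7071, -0.7071).
Slope in that direction = a·(0.7071) + b·(-0.7071) = 0.36258.
Apparent dip = arctan|0.36258| = 19.9° (true dip is 21.6°, so apparent ≤ true as expected).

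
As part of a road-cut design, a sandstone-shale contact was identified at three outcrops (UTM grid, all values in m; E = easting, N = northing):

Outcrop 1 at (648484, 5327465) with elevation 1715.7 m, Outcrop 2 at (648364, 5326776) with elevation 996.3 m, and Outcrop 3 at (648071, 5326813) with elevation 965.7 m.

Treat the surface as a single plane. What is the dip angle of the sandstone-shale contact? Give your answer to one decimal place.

Let the plane be z = a·E + b·N + c.
Outcrop 2−Outcrop 1: −120a − 689b = −719.4;  Outcrop 3−Outcrop 1: −413a − 652b = −750.
Solving gives a = 0.23120, b = 1.00385.
Gradient magnitude |∇z| = √(a² + b²) = √(0.05346 + 1.00772) = 1.03014.
True dip = arctan(1.03014) = 45.9°, dipping toward SSW (azimuth ≈ 193°).

45.9°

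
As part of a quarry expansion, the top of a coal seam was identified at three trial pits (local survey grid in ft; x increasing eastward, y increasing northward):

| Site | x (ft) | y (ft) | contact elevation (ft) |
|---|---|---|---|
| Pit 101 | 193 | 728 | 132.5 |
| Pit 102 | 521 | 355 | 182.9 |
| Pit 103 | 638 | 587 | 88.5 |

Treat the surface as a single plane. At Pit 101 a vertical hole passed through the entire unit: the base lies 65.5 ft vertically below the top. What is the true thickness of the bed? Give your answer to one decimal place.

61.5 ft

Let the plane be z = a·x + b·y + c.
Pit 102−Pit 101: 328a − 373b = 50.4;  Pit 103−Pit 101: 445a − 141b = −44.
Solving gives a = −0.19642, b = −0.30784.
|∇z| = √(a²+b²) = 0.36517, so dip δ = arctan(0.36517) = 20.06°.
True thickness = vertical thickness × cos δ = 65.5 × cos 20.06° = 61.5 ft.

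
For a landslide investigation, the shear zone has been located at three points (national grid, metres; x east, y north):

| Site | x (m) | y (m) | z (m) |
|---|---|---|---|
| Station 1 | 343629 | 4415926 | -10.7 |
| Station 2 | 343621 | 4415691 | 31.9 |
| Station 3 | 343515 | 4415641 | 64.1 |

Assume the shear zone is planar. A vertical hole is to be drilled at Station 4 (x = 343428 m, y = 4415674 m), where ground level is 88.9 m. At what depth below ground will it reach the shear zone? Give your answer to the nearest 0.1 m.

11.2 m

Two edge vectors: Station 1→Station 2 = (-8, -235, 42.6), Station 1→Station 3 = (-114, -285, 74.8).
Normal n = (Station 1→Station 2) × (Station 1→Station 3) = (-5437, -4258, -24510).
So ∂z/∂x = −n_x/n_z = −0.221827825 and ∂z/∂y = −n_y/n_z = −0.173725010.
Intercept c from Station 1: -10.7 + 76226.47 + 767156.79 = 843372.56.
At (343428, 4415674): z_contact = −76181.89 − 767113.01 + 843372.56 = 77.67 m.
Depth below ground = 88.9 − 77.67 = 11.2 m.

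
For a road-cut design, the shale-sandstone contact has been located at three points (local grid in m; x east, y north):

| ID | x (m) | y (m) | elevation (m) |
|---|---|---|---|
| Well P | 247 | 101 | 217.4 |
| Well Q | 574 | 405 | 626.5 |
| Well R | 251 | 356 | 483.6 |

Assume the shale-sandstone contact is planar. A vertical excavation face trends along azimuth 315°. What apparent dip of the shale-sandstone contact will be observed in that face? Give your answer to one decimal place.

Let the plane be z = a·x + b·y + c.
Well Q−Well P: 327a + 304b = 409.1;  Well R−Well P: 4a + 255b = 266.2.
Solving gives a = 0.28473, b = 1.03946.
Unit vector along 315° is (sin 315°, cos 315°) = (-0.7071, 0.7071).
Slope in that direction = a·(-0.7071) + b·(0.7071) = 0.53367.
Apparent dip = arctan|0.53367| = 28.1° (true dip is 47.1°, so apparent ≤ true as expected).

28.1°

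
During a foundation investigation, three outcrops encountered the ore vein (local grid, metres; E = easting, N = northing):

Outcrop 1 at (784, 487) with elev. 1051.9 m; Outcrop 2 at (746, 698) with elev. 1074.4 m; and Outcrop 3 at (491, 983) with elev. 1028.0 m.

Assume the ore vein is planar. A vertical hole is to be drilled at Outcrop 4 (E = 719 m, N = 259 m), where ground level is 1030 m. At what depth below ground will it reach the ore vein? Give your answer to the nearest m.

42 m

Two edge vectors: Outcrop 1→Outcrop 2 = (-38, 211, 22.5), Outcrop 1→Outcrop 3 = (-293, 496, -23.9).
Normal n = (Outcrop 1→Outcrop 2) × (Outcrop 1→Outcrop 3) = (-16202.9, -7500.7, 42975).
So ∂z/∂E = −n_x/n_z = 0.37703 and ∂z/∂N = −n_y/n_z = 0.17454.
Intercept c from Outcrop 1: 1051.9 − 295.59 − 85.00 = 671.31.
At (719, 259): z_contact = 271.1 + 45.2 + 671.31 = 987.6 m.
Depth below ground = 1030 − 987.6 = 42 m.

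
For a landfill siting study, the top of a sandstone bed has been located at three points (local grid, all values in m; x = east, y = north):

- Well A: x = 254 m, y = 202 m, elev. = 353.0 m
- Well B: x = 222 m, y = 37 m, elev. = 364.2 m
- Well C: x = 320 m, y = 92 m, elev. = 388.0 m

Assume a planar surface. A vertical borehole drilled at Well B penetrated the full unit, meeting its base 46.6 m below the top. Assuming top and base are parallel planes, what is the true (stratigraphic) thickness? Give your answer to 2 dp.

44.11 m

Let the plane be z = a·x + b·y + c.
Well B−Well A: −32a − 165b = 11.2;  Well C−Well A: 66a − 110b = 35.
Solving gives a = 0.31527, b = −0.12902.
|∇z| = √(a²+b²) = 0.34065, so dip δ = arctan(0.34065) = 18.81°.
True thickness = vertical thickness × cos δ = 46.6 × cos 18.81° = 44.11 m.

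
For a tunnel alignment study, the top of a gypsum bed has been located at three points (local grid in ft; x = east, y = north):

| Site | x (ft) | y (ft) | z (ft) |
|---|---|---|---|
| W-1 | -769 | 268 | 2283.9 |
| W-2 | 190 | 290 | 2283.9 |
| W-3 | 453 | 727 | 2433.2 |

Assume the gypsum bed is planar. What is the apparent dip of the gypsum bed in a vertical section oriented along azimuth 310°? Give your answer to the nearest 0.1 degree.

Let the plane be z = a·x + b·y + c.
W-2−W-1: 959a + 22b = 0;  W-3−W-1: 1222a + 459b = 149.3.
Solving gives a = −0.00795, b = 0.34643.
Unit vector along 310° is (sin 310°, cos 310°) = (-0.7660, 0.6428).
Slope in that direction = a·(-0.7660) + b·(0.6428) = 0.22877.
Apparent dip = arctan|0.22877| = 12.9° (true dip is 19.1°, so apparent ≤ true as expected).

12.9°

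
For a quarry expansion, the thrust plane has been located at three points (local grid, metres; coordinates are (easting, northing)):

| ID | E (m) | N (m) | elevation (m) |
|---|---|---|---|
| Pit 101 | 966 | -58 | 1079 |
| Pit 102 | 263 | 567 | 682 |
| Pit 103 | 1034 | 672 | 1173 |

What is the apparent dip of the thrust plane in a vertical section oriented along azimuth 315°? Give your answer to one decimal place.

Two edge vectors: Pit 101→Pit 102 = (-703, 625, -397), Pit 101→Pit 103 = (68, 730, 94).
Normal n = (Pit 101→Pit 102) × (Pit 101→Pit 103) = (348560, 39086, -555690).
So ∂z/∂E = −n_x/n_z = 0.62726 and ∂z/∂N = −n_y/n_z = 0.07034.
Unit vector along 315° is (sin 315°, cos 315°) = (-0.7071, 0.7071).
Slope in that direction = a·(-0.7071) + b·(0.7071) = −0.39380.
Apparent dip = arctan|0.39380| = 21.5° (true dip is 32.3°, so apparent ≤ true as expected).

21.5°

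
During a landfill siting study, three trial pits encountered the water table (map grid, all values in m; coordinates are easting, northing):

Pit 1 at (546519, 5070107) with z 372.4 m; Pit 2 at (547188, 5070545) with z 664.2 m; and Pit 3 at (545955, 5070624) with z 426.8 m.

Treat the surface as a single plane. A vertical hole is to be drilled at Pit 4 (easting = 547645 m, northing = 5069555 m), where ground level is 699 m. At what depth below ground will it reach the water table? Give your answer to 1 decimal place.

272.5 m

Two edge vectors: Pit 1→Pit 2 = (669, 438, 291.8), Pit 1→Pit 3 = (-564, 517, 54.4).
Normal n = (Pit 1→Pit 2) × (Pit 1→Pit 3) = (-127033.4, -200968.8, 592905).
So ∂z/∂easting = −n_x/n_z = 0.214255909 and ∂z/∂northing = −n_y/n_z = 0.338956157.
Intercept c from Pit 1: 372.4 − 117094.93 − 1718543.98 = −1835266.51.
At (547645, 5069555): z_contact = 117336.18 + 1718356.88 − 1835266.51 = 426.55 m.
Depth below ground = 699 − 426.55 = 272.5 m.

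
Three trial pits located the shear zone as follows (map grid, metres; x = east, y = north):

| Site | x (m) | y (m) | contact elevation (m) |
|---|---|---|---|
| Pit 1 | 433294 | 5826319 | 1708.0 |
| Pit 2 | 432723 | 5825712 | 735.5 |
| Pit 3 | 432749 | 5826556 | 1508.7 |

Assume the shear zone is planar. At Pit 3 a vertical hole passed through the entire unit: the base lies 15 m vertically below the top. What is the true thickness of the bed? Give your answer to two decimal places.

Let the plane be z = a·x + b·y + c.
Pit 2−Pit 1: −571a − 607b = −972.5;  Pit 3−Pit 1: −545a + 237b = −199.3.
Solving gives a = 0.75397, b = 0.89289.
|∇z| = √(a²+b²) = 1.16864, so dip δ = arctan(1.16864) = 49.45°.
True thickness = vertical thickness × cos δ = 15 × cos 49.45° = 9.75 m.

9.75 m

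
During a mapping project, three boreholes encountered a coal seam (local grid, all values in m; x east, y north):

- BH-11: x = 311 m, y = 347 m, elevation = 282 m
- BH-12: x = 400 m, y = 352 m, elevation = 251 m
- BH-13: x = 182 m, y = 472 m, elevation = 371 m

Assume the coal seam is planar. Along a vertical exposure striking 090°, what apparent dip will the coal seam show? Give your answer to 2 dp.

20.15°

Let the plane be z = a·x + b·y + c.
BH-12−BH-11: 89a + 5b = −31;  BH-13−BH-11: −129a + 125b = 89.
Solving gives a = −0.36703, b = 0.33322.
Unit vector along 090° is (sin 90°, cos 90°) = (1.0000, 0.0000).
Slope in that direction = a·(1.0000) + b·(0.0000) = −0.36703.
Apparent dip = arctan|0.36703| = 20.15° (true dip is 26.4°, so apparent ≤ true as expected).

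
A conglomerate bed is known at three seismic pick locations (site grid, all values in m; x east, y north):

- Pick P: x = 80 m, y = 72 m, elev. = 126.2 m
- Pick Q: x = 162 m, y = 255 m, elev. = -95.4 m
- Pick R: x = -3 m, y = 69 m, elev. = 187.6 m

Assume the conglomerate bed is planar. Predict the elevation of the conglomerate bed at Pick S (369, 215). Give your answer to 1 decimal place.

-206.1 m

Let the plane be z = a·x + b·y + c.
Pick Q−Pick P: 82a + 183b = −221.6;  Pick R−Pick P: −83a − 3b = 61.4.
Solving gives a = −0.70745, b = −0.89393.
Then c = 126.2 − a·80 − b·72 = 247.16.
At (369, 215): z = −261.0 − 192.2 + 247.16 = -206.1 m.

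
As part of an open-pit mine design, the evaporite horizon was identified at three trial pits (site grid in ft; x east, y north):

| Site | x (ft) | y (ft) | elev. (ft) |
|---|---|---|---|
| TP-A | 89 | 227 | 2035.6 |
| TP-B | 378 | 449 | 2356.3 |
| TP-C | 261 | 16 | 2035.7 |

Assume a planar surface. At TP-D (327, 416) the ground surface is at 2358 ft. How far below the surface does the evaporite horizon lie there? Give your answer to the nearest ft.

Two edge vectors: TP-A→TP-B = (289, 222, 320.7), TP-A→TP-C = (172, -211, 0.1).
Normal n = (TP-A→TP-B) × (TP-A→TP-C) = (67689.9, 55131.5, -99163).
So ∂z/∂x = −n_x/n_z = 0.68261 and ∂z/∂y = −n_y/n_z = 0.55597.
Intercept c from TP-A: 2035.6 − 60.75 − 126.20 = 1848.64.
At (327, 416): z_contact = 223.2 + 231.3 + 1848.64 = 2303.1 ft.
Depth below ground = 2358 − 2303.1 = 55 ft.

55 ft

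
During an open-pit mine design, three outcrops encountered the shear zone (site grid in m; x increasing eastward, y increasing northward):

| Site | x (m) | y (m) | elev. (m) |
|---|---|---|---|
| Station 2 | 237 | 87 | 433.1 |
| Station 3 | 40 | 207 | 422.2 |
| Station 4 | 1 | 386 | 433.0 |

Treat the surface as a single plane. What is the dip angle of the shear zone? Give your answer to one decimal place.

7.7°

Two edge vectors: Station 2→Station 3 = (-197, 120, -10.9), Station 2→Station 4 = (-236, 299, -0.1).
Normal n = (Station 2→Station 3) × (Station 2→Station 4) = (3247.1, 2552.7, -30583).
So ∂z/∂x = −n_x/n_z = 0.10617 and ∂z/∂y = −n_y/n_z = 0.08347.
Gradient magnitude |∇z| = √(a² + b²) = √(0.01127 + 0.00697) = 0.13505.
True dip = arctan(0.13505) = 7.7°, dipping toward SW (azimuth ≈ 232°).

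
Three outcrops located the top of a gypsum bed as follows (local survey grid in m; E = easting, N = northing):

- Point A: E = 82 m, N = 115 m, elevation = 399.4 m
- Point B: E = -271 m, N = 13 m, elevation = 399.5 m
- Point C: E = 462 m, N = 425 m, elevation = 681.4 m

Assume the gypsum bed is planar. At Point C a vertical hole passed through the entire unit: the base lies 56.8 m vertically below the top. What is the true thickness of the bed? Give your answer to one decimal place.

Let the plane be z = a·E + b·N + c.
Point B−Point A: −353a − 102b = 0.1;  Point C−Point A: 380a + 310b = 282.
Solving gives a = −0.40746, b = 1.40914.
|∇z| = √(a²+b²) = 1.46687, so dip δ = arctan(1.46687) = 55.72°.
True thickness = vertical thickness × cos δ = 56.8 × cos 55.72° = 32.0 m.

32.0 m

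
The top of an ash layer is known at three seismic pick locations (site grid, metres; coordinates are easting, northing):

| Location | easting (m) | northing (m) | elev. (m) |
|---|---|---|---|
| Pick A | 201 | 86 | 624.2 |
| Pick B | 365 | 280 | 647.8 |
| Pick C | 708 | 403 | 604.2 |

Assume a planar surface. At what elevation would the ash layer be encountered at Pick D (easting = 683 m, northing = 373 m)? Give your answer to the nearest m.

600 m

Two edge vectors: Pick A→Pick B = (164, 194, 23.6), Pick A→Pick C = (507, 317, -20).
Normal n = (Pick A→Pick B) × (Pick A→Pick C) = (-11361.2, 15245.2, -46370).
So ∂z/∂easting = −n_x/n_z = −0.24501 and ∂z/∂northing = −n_y/n_z = 0.32877.
Intercept c from Pick A: 624.2 + 49.25 − 28.27 = 645.17.
At (683, 373): z = −167.3 + 122.6 + 645.17 = 600.5 m.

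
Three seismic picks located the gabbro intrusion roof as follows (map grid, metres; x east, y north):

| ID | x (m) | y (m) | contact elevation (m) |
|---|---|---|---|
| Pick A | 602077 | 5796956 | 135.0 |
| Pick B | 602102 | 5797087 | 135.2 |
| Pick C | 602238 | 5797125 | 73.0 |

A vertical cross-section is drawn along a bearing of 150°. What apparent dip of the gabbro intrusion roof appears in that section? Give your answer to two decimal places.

17.90°

Two edge vectors: Pick A→Pick B = (25, 131, 0.2), Pick A→Pick C = (161, 169, -62).
Normal n = (Pick A→Pick B) × (Pick A→Pick C) = (-8155.8, 1582.2, -16866).
So ∂z/∂x = −n_x/n_z = −0.48356 and ∂z/∂y = −n_y/n_z = 0.09381.
Unit vector along 150° is (sin 150°, cos 150°) = (0.5000, -0.8660).
Slope in that direction = a·(0.5000) + b·(-0.8660) = −0.32302.
Apparent dip = arctan|0.32302| = 17.90° (true dip is 26.2°, so apparent ≤ true as expected).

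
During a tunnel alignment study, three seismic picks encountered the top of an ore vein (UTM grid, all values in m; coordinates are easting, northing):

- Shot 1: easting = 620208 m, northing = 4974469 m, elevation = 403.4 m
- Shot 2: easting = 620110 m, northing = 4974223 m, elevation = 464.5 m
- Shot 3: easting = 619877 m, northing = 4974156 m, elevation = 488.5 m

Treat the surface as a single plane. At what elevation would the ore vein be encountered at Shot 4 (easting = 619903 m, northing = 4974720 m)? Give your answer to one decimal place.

Let the plane be z = a·easting + b·northing + c.
Shot 2−Shot 1: −98a − 246b = 61.1;  Shot 3−Shot 1: −331a − 313b = 85.1.
Solving gives a = −0.035669530, b = −0.234164171.
Then c = 403.4 − a·620208 − b·4974469 = 1187368.34.
At (619903, 4974720): z = −22111.6 − 1164901.2 + 1187368.34 = 355.5 m.

355.5 m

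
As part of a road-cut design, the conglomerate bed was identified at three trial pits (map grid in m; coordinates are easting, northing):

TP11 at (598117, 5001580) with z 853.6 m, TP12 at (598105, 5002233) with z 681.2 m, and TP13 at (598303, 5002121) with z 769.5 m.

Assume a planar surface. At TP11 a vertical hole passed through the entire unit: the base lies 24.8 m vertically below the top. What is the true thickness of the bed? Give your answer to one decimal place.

23.1 m

Two edge vectors: TP11→TP12 = (-12, 653, -172.4), TP11→TP13 = (186, 541, -84.1).
Normal n = (TP11→TP12) × (TP11→TP13) = (38351.1, -33075.6, -127950).
So ∂z/∂easting = −n_x/n_z = 0.29974 and ∂z/∂northing = −n_y/n_z = −0.25850.
|∇z| = √(a²+b²) = 0.39581, so dip δ = arctan(0.39581) = 21.59°.
True thickness = vertical thickness × cos δ = 24.8 × cos 21.59° = 23.1 m.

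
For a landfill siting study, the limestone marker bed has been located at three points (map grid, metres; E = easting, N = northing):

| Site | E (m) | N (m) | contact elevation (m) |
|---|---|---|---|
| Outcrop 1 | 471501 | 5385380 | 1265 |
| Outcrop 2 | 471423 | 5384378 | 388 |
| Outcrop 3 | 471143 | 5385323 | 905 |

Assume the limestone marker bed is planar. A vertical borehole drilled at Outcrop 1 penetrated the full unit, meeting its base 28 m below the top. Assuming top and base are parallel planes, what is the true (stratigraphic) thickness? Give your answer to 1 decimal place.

18.0 m

Let the plane be z = a·E + b·N + c.
Outcrop 2−Outcrop 1: −78a − 1002b = −877;  Outcrop 3−Outcrop 1: −358a − 57b = −360.
Solving gives a = 0.87710, b = 0.80697.
|∇z| = √(a²+b²) = 1.19185, so dip δ = arctan(1.19185) = 50.00°.
True thickness = vertical thickness × cos δ = 28 × cos 50.00° = 18.0 m.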